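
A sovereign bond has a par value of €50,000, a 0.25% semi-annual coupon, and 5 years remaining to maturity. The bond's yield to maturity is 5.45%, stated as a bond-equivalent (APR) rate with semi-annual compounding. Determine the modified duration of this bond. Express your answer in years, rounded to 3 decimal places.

Periodic yield y = 0.02725. First find Macaulay duration:
  t   CF        PV=CF/(1+0.02725)^t    t·PV
  1        62.50        60.8421        60.8421
  2        62.50        59.2281       118.4562
  3        62.50        57.6569       172.9708
  4        62.50        56.1275       224.5099
  5        62.50        54.6386       273.1928
  6        62.50        53.1892       319.1349
  7        62.50        51.7782       362.4474
  8        62.50        50.4047       403.2374
  9        62.50        49.0676       441.6082
  10   50,062.50    38,260.5346   382,605.3461
  Σ                 38,753.4673   384,981.7458
P = 38,753.4673; Macaulay duration = 384,981.7458 / 38,753.4673 = 9.93412 half-year periods = 4.96706 years.
Modified duration = D_Mac / (1 + y) = 4.96706 / 1.02725 = 4.83530 years.

4.835 years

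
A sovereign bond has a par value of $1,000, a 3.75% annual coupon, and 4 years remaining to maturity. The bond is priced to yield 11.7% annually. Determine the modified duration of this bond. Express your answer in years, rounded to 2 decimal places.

Periodic yield y = 0.117. First find Macaulay duration:
  t   CF        PV=CF/(1+0.117)^t    t·PV
  1        37.50        33.5721        33.5721
  2        37.50        30.0556        60.1111
  3        37.50        26.9074        80.7222
  4     1,037.50       666.4620     2,665.8481
  Σ                    756.9971     2,840.2535
P = 756.9971; Macaulay duration = 2,840.2535 / 756.9971 = 3.75200 years.
Modified duration = D_Mac / (1 + y) = 3.75200 / 1.117 = 3.35900 years.

3.36 years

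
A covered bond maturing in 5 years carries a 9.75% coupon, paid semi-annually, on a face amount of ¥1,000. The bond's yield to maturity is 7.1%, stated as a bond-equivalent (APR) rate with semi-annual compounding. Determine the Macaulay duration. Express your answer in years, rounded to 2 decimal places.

4.13 years

Periodic yield y = 0.0355. Discount each cash flow and weight by its period:
  t   CF        PV=CF/(1+0.0355)^t    t·PV
  1        48.75        47.0787        47.0787
  2        48.75        45.4647        90.9294
  3        48.75        43.9060       131.7181
  4        48.75        42.4008       169.6033
  5        48.75        40.9472       204.7360
  6        48.75        39.5434       237.2604
  7        48.75        38.1877       267.3141
  8        48.75        36.8785       295.0284
  9        48.75        35.6142       320.5282
  10    1,048.75       739.8964     7,398.9645
  Σ                  1,109.9178     9,163.1610
Price P = Σ PV = 1,109.9178.
Macaulay duration = Σ(t·PV) / P = 9,163.1610 / 1,109.9178 = 8.25571 half-year periods.
In years: 8.25571 / 2 = 4.12786 years.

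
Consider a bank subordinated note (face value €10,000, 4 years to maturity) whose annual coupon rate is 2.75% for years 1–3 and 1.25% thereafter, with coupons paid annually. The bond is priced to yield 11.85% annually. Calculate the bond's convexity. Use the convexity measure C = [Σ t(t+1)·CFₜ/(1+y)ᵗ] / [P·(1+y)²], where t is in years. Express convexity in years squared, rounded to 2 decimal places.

With y = 0.1185:
  t   CF        PV=CF/(1+0.1185)^t    t·PV        t(t+1)·PV
  1       275.00       245.8650       245.8650         491.7300
  2       275.00       219.8167       439.6334       1,318.9003
  3       275.00       196.5281       589.5844       2,358.3376
  4    10,125.00     6,469.2075    25,876.8298     129,384.1490
  Σ                  7,131.4173    27,151.9126     133,553.1169
P = 7,131.4173.
Convexity = Σ t(t+1)·PV / [P·(1+y)²] = 133,553.1169 / (7,131.4173 × 1.251042) = 14.96946.

14.97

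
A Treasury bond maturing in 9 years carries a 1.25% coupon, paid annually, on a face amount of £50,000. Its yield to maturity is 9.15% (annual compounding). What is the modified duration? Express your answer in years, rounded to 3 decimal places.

7.655 years

Periodic yield y = 0.0915. First find Macaulay duration:
  t   CF        PV=CF/(1+0.0915)^t    t·PV
  1       625.00       572.6065       572.6065
  2       625.00       524.6051     1,049.2103
  3       625.00       480.6277     1,441.8831
  4       625.00       440.3369     1,761.3475
  5       625.00       403.4236     2,017.1181
  6       625.00       369.6048     2,217.6287
  7       625.00       338.6210     2,370.3467
  8       625.00       310.2345     2,481.8760
  9    50,625.00    23,022.4414   207,201.9724
  Σ                 26,462.5015   221,113.9893
P = 26,462.5015; Macaulay duration = 221,113.9893 / 26,462.5015 = 8.35575 years.
Modified duration = D_Mac / (1 + y) = 8.35575 / 1.0915 = 7.65529 years.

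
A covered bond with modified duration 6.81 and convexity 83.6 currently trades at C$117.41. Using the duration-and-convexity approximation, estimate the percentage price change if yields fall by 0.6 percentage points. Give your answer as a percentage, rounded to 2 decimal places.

+4.24%

Duration effect: -D_mod·Δy = -6.81 × (-0.006) = +0.040860
Convexity effect: ½·C·(Δy)² = 0.5 × 83.6 × (-0.006)² = +0.0015048
ΔP/P ≈ +0.040860 + 0.0015048 = +0.0423648
= +4.23648%.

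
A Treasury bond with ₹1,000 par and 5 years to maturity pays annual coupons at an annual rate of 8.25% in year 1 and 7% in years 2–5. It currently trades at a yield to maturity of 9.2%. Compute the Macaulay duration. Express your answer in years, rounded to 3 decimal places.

4.314 years

Periodic yield y = 0.092. Discount each cash flow and weight by its year:
  t   CF        PV=CF/(1+0.092)^t    t·PV
  1        82.50        75.5495        75.5495
  2        70.00        58.7020       117.4040
  3        70.00        53.7564       161.2692
  4        70.00        49.2275       196.9099
  5     1,070.00       689.0815     3,445.4075
  Σ                    926.3168     3,996.5399
Price P = Σ PV = 926.3168.
Macaulay duration = Σ(t·PV) / P = 3,996.5399 / 926.3168 = 4.31444 years.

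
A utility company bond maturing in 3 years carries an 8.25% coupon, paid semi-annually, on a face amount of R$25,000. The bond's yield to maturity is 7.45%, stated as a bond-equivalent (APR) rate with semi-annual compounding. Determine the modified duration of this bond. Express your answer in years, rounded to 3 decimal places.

2.624 years

Periodic yield y = 0.03725. First find Macaulay duration:
  t   CF        PV=CF/(1+0.03725)^t    t·PV
  1     1,031.25       994.2155       994.2155
  2     1,031.25       958.5109     1,917.0219
  3     1,031.25       924.0886     2,772.2659
  4     1,031.25       890.9025     3,563.6101
  5     1,031.25       858.9082     4,294.5410
  6    26,031.25    20,902.3137   125,413.8824
  Σ                 25,528.9395   138,955.5367
P = 25,528.9395; Macaulay duration = 138,955.5367 / 25,528.9395 = 5.44306 half-year periods = 2.72153 years.
Modified duration = D_Mac / (1 + y) = 2.72153 / 1.03725 = 2.62379 years.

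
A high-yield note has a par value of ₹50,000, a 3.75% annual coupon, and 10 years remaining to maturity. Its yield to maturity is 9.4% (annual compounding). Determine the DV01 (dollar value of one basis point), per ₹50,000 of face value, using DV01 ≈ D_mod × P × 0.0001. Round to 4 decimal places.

Periodic yield y = 0.094.
  t   CF        PV=CF/(1+0.094)^t    t·PV
  1     1,875.00     1,713.8940     1,713.8940
  2     1,875.00     1,566.6307     3,133.2614
  3     1,875.00     1,432.0207     4,296.0622
  4     1,875.00     1,308.9769     5,235.9076
  5     1,875.00     1,196.5054     5,982.5270
  6     1,875.00     1,093.6978     6,562.1868
  7     1,875.00       999.7238     6,998.0664
  8     1,875.00       913.8243     7,310.5943
  9     1,875.00       835.3056     7,517.7501
  10   51,875.00    21,124.4247   211,244.2468
  Σ                 32,185.0038   259,994.4965
P = 32,185.0038; D_Mac = 8.07813 yrs; D_mod = 7.38403 yrs.
DV01 ≈ 7.38403 × 32,185.0038 × 0.0001 = 23.765493.

₹23.7655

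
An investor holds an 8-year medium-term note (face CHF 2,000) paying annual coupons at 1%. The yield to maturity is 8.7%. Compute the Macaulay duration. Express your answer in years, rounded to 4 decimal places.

Periodic yield y = 0.087. Discount each cash flow and weight by its year:
  t   CF        PV=CF/(1+0.087)^t    t·PV
  1        20.00        18.3993        18.3993
  2        20.00        16.9266        33.8533
  3        20.00        15.5719        46.7157
  4        20.00        14.3256        57.3023
  5        20.00        13.1790        65.8950
  6        20.00        12.1242        72.7451
  7        20.00        11.1538        78.0767
  8     2,020.00     1,036.3704     8,290.9635
  Σ                  1,138.0508     8,663.9508
Price P = Σ PV = 1,138.0508.
Macaulay duration = Σ(t·PV) / P = 8,663.9508 / 1,138.0508 = 7.61297 years.

7.6130 years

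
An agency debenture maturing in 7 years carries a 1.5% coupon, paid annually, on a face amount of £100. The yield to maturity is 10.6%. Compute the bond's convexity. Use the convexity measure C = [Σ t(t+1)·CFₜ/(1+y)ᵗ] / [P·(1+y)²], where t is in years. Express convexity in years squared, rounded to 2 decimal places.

42.10

With y = 0.106:
  t   CF        PV=CF/(1+0.106)^t    t·PV        t(t+1)·PV
  1         1.50         1.3562         1.3562           2.7125
  2         1.50         1.2263         2.4525           7.3575
  3         1.50         1.1087         3.3262          13.3048
  4         1.50         1.0025         4.0099          20.0494
  5         1.50         0.9064         4.5320          27.1917
  6         1.50         0.8195         4.9171          34.4199
  7       101.50        50.1395       350.9766       2,807.8130
  Σ                     56.5591       371.5705       2,912.8488
P = 56.5591.
Convexity = Σ t(t+1)·PV / [P·(1+y)²] = 2,912.8488 / (56.5591 × 1.223236) = 42.10222.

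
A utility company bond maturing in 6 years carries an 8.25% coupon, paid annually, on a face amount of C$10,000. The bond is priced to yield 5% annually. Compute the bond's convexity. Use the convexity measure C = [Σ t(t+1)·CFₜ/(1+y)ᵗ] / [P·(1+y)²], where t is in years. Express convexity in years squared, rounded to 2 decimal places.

30.12

With y = 0.05:
  t   CF        PV=CF/(1+0.05)^t    t·PV        t(t+1)·PV
  1       825.00       785.7143       785.7143       1,571.4286
  2       825.00       748.2993     1,496.5986       4,489.7959
  3       825.00       712.6660     2,137.9981       8,551.9922
  4       825.00       678.7295     2,714.9182      13,574.5908
  5       825.00       646.4091     3,232.0454      19,392.2726
  6    10,825.00     8,077.7817    48,466.6900     339,266.8301
  Σ                 11,649.5999    58,833.9646     386,846.9103
P = 11,649.5999.
Convexity = Σ t(t+1)·PV / [P·(1+y)²] = 386,846.9103 / (11,649.5999 × 1.102500) = 30.11962.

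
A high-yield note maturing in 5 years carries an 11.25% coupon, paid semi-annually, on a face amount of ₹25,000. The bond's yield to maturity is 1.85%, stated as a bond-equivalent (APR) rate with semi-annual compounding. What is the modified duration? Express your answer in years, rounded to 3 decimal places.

4.116 years

Periodic yield y = 0.00925. First find Macaulay duration:
  t   CF        PV=CF/(1+0.00925)^t    t·PV
  1     1,406.25     1,393.3614     1,393.3614
  2     1,406.25     1,380.5909     2,761.1819
  3     1,406.25     1,367.9375     4,103.8126
  4     1,406.25     1,355.4001     5,421.6003
  5     1,406.25     1,342.9775     6,714.8876
  6     1,406.25     1,330.6688     7,984.0130
  7     1,406.25     1,318.4730     9,229.3108
  8     1,406.25     1,306.3889    10,451.1109
  9     1,406.25     1,294.4155    11,649.7397
  10   26,406.25    24,083.4749   240,834.7491
  Σ                 36,173.6886   300,543.7673
P = 36,173.6886; Macaulay duration = 300,543.7673 / 36,173.6886 = 8.30835 half-year periods = 4.15418 years.
Modified duration = D_Mac / (1 + y) = 4.15418 / 1.00925 = 4.11610 years.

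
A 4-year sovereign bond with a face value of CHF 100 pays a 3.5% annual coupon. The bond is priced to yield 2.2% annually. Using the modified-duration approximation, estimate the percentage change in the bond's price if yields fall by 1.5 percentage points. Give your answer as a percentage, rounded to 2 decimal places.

+5.59%

Periodic yield y = 0.022. Modified duration first:
  t   CF        PV=CF/(1+0.022)^t    t·PV
  1         3.50         3.4247         3.4247
  2         3.50         3.3509         6.7019
  3         3.50         3.2788         9.8364
  4       103.50        94.8717       379.4869
  Σ                    104.9261       399.4498
P = 104.9261; D_Mac = 3.80696 yrs; D_mod = 3.80696/(1+0.022) = 3.72501 yrs.
ΔP/P ≈ -D_mod · Δy = -3.72501 × (-0.015) = +0.055875 = +5.5875%.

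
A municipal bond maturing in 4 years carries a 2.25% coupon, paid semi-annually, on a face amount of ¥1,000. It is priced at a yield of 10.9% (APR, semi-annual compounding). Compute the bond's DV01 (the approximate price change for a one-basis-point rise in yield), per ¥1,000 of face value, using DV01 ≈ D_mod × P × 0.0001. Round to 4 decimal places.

¥0.2624

Periodic yield y = 0.0545.
  t   CF        PV=CF/(1+0.0545)^t    t·PV
  1        11.25        10.6686        10.6686
  2        11.25        10.1172        20.2344
  3        11.25         9.5943        28.7829
  4        11.25         9.0984        36.3937
  5        11.25         8.6282        43.1409
  6        11.25         8.1823        49.0935
  7        11.25         7.7594        54.3156
  8     1,011.25       661.4330     5,291.4640
  Σ                    725.4813     5,534.0936
P = 725.4813; D_Mac = 7.62817 half-year periods = 3.81408 yrs; D_mod = 3.61696 yrs.
DV01 ≈ 3.61696 × 725.4813 × 0.0001 = 0.262404.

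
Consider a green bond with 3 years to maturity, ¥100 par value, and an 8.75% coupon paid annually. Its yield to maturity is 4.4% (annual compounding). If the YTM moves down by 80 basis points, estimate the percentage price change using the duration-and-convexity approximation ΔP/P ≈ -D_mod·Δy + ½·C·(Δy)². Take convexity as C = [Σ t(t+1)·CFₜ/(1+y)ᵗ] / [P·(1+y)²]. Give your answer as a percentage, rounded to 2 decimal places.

With y = 0.044:
  t   CF        PV=CF/(1+0.044)^t    t·PV        t(t+1)·PV
  1         8.75         8.3812         8.3812          16.7625
  2         8.75         8.0280        16.0560          48.1680
  3       108.75        95.5714       286.7141       1,146.8563
  Σ                    111.9806       311.1513       1,211.7867
P = 111.9806; D_Mac = 2.77862 yrs; D_mod = 2.66151 yrs; C = 9.92847.
Duration effect: -2.66151 × (-0.008) = +0.021292
Convexity effect: 0.5 × 9.92847 × (-0.008)² = +0.0003177
ΔP/P ≈ +0.021292 + 0.0003177 = +0.021610 = +2.1610%.

+2.16%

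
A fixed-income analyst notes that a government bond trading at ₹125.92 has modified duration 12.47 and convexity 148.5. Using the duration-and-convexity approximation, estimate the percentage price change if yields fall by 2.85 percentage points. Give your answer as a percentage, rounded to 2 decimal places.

Duration effect: -D_mod·Δy = -12.47 × (-0.0285) = +0.355395
Convexity effect: ½·C·(Δy)² = 0.5 × 148.5 × (-0.0285)² = +0.0603095625
ΔP/P ≈ +0.355395 + 0.0603095625 = +0.4157045625
= +41.57045625%.

+41.57%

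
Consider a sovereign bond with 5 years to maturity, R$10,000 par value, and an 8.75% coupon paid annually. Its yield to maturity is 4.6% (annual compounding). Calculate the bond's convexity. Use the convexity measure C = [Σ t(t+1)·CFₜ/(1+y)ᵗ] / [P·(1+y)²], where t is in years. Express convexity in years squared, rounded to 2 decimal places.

With y = 0.046:
  t   CF        PV=CF/(1+0.046)^t    t·PV        t(t+1)·PV
  1       875.00       836.5201       836.5201       1,673.0402
  2       875.00       799.7324     1,599.4648       4,798.3943
  3       875.00       764.5625     2,293.6875       9,174.7501
  4       875.00       730.9393     2,923.7572      14,618.7861
  5    10,875.00     8,685.0204    43,425.1020     260,550.6121
  Σ                 11,816.7747    51,078.5316     290,815.5827
P = 11,816.7747.
Convexity = Σ t(t+1)·PV / [P·(1+y)²] = 290,815.5827 / (11,816.7747 × 1.094116) = 22.49341.

22.49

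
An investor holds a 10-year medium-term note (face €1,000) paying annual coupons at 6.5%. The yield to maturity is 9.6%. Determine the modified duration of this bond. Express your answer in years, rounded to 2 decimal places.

6.71 years

Periodic yield y = 0.096. First find Macaulay duration:
  t   CF        PV=CF/(1+0.096)^t    t·PV
  1        65.00        59.3066        59.3066
  2        65.00        54.1118       108.2237
  3        65.00        49.3721       148.1163
  4        65.00        45.0475       180.1902
  5        65.00        41.1018       205.5089
  6        65.00        37.5016       225.0097
  7        65.00        34.2168       239.5176
  8        65.00        31.2197       249.7577
  9        65.00        28.4851       256.3663
  10    1,065.00       425.8377     4,258.3766
  Σ                    806.2008     5,930.3736
P = 806.2008; Macaulay duration = 5,930.3736 / 806.2008 = 7.35595 years.
Modified duration = D_Mac / (1 + y) = 7.35595 / 1.096 = 6.71163 years.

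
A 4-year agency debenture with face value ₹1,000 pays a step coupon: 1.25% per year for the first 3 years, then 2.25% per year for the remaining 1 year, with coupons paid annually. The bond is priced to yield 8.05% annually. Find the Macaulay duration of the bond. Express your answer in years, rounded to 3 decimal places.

Periodic yield y = 0.0805. Discount each cash flow and weight by its year:
  t   CF        PV=CF/(1+0.0805)^t    t·PV
  1        12.50        11.5687        11.5687
  2        12.50        10.7068        21.4136
  3        12.50         9.9091        29.7274
  4     1,022.50       750.1778     3,000.7114
  Σ                    782.3625     3,063.4211
Price P = Σ PV = 782.3625.
Macaulay duration = Σ(t·PV) / P = 3,063.4211 / 782.3625 = 3.91560 years.

3.916 years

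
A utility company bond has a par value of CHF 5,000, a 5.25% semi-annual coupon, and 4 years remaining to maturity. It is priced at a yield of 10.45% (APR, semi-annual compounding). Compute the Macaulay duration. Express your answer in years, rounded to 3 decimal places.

Periodic yield y = 0.05225. Discount each cash flow and weight by its period:
  t   CF        PV=CF/(1+0.05225)^t    t·PV
  1       131.25       124.7327       124.7327
  2       131.25       118.5391       237.0781
  3       131.25       112.6529       337.9588
  4       131.25       107.0591       428.2364
  5       131.25       101.7430       508.7151
  6       131.25        96.6909       580.1455
  7       131.25        91.8897       643.2278
  8     5,131.25     3,414.0643    27,312.5146
  Σ                  4,167.3718    30,172.6090
Price P = Σ PV = 4,167.3718.
Macaulay duration = Σ(t·PV) / P = 30,172.6090 / 4,167.3718 = 7.24020 half-year periods.
In years: 7.24020 / 2 = 3.62010 years.

3.620 years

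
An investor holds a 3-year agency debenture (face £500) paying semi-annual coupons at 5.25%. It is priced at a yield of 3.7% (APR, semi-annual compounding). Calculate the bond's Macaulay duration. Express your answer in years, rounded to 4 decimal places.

2.8192 years

Periodic yield y = 0.0185. Discount each cash flow and weight by its period:
  t   CF        PV=CF/(1+0.0185)^t    t·PV
  1       13.125        12.8866        12.8866
  2       13.125        12.6525        25.3051
  3       13.125        12.4227        37.2681
  4       13.125        12.1971        48.7882
  5       13.125        11.9755        59.8776
  6      513.125       459.6814     2,758.0887
  Σ                    521.8158     2,942.2143
Price P = Σ PV = 521.8158.
Macaulay duration = Σ(t·PV) / P = 2,942.2143 / 521.8158 = 5.63841 half-year periods.
In years: 5.63841 / 2 = 2.81921 years.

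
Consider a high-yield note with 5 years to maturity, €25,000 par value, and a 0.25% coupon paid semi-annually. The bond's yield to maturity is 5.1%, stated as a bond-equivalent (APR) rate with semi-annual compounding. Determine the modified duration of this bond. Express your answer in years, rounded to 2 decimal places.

4.84 years

Periodic yield y = 0.0255. First find Macaulay duration:
  t   CF        PV=CF/(1+0.0255)^t    t·PV
  1        31.25        30.4729        30.4729
  2        31.25        29.7152        59.4304
  3        31.25        28.9763        86.9289
  4        31.25        28.2558       113.0231
  5        31.25        27.5532       137.7659
  6        31.25        26.8680       161.2083
  7        31.25        26.1999       183.3996
  8        31.25        25.5485       204.3877
  9        31.25        24.9132       224.2186
  10   25,031.25    19,459.2407   194,592.4073
  Σ                 19,707.7438   195,793.2427
P = 19,707.7438; Macaulay duration = 195,793.2427 / 19,707.7438 = 9.93484 half-year periods = 4.96742 years.
Modified duration = D_Mac / (1 + y) = 4.96742 / 1.0255 = 4.84390 years.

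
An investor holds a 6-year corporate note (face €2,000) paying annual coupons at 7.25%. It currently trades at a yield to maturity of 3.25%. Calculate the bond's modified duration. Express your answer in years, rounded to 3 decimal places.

5.006 years

Periodic yield y = 0.0325. First find Macaulay duration:
  t   CF        PV=CF/(1+0.0325)^t    t·PV
  1       145.00       140.4358       140.4358
  2       145.00       136.0153       272.0307
  3       145.00       131.7340       395.2019
  4       145.00       127.5874       510.3496
  5       145.00       123.5713       617.8566
  6     2,145.00     1,770.4633    10,622.7799
  Σ                  2,429.8072    12,558.6546
P = 2,429.8072; Macaulay duration = 12,558.6546 / 2,429.8072 = 5.16858 years.
Modified duration = D_Mac / (1 + y) = 5.16858 / 1.0325 = 5.00589 years.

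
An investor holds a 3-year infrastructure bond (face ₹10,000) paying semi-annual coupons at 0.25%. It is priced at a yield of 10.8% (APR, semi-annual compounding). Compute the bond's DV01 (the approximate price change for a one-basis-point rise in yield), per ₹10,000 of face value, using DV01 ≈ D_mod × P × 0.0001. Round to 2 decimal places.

₹2.09

Periodic yield y = 0.054.
  t   CF        PV=CF/(1+0.054)^t    t·PV
  1        12.50        11.8596        11.8596
  2        12.50        11.2520        22.5040
  3        12.50        10.6755        32.0265
  4        12.50        10.1286        40.5142
  5        12.50         9.6096        48.0482
  6    10,012.50     7,302.9590    43,817.7541
  Σ                  7,356.4843    43,972.7066
P = 7,356.4843; D_Mac = 5.97741 half-year periods = 2.98870 yrs; D_mod = 2.83558 yrs.
DV01 ≈ 2.83558 × 7,356.4843 × 0.0001 = 2.085992.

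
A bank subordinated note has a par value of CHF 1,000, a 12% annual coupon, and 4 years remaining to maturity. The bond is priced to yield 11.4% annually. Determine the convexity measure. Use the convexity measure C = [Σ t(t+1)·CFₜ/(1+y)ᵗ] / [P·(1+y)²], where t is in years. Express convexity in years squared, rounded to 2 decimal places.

With y = 0.114:
  t   CF        PV=CF/(1+0.114)^t    t·PV        t(t+1)·PV
  1       120.00       107.7199       107.7199         215.4399
  2       120.00        96.6965       193.3930         580.1791
  3       120.00        86.8012       260.4036       1,041.6143
  4     1,120.00       727.2392     2,908.9567      14,544.7833
  Σ                  1,018.4568     3,470.4732      16,382.0166
P = 1,018.4568.
Convexity = Σ t(t+1)·PV / [P·(1+y)²] = 16,382.0166 / (1,018.4568 × 1.240996) = 12.96147.

12.96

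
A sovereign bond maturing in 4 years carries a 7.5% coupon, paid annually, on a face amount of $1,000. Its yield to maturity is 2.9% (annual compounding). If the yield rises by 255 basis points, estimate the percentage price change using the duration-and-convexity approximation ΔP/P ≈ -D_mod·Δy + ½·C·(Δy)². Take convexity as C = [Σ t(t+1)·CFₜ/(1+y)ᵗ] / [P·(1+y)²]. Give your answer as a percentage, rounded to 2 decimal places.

-8.47%

With y = 0.029:
  t   CF        PV=CF/(1+0.029)^t    t·PV        t(t+1)·PV
  1        75.00        72.8863        72.8863         145.7726
  2        75.00        70.8322       141.6643         424.9930
  3        75.00        68.8359       206.5078         826.0311
  4     1,075.00       958.8418     3,835.3673      19,176.8363
  Σ                  1,171.3962     4,256.4257      20,573.6330
P = 1,171.3962; D_Mac = 3.63363 yrs; D_mod = 3.53123 yrs; C = 16.58733.
Duration effect: -3.53123 × (+0.0255) = -0.090046
Convexity effect: 0.5 × 16.58733 × (0.0255)² = +0.0053930
ΔP/P ≈ -0.090046 + 0.0053930 = -0.084653 = -8.4653%.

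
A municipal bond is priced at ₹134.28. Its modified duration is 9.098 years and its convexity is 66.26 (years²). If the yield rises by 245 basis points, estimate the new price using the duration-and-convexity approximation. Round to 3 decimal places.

₹107.019

Duration effect: -D_mod·Δy = -9.098 × (+0.0245) = -0.222901
Convexity effect: ½·C·(Δy)² = 0.5 × 66.26 × (0.0245)² = +0.0198862825
ΔP/P ≈ -0.222901 + 0.0198862825 = -0.2030147175
New price ≈ 134.28 × (1 - 0.2030147175) = 107.0191837341.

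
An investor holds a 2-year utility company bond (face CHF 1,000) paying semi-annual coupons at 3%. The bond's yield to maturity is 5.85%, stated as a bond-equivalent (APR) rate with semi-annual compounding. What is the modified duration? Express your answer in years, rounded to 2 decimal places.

Periodic yield y = 0.02925. First find Macaulay duration:
  t   CF        PV=CF/(1+0.02925)^t    t·PV
  1        15.00        14.5737        14.5737
  2        15.00        14.1596        28.3191
  3        15.00        13.7572        41.2715
  4     1,015.00       904.4458     3,617.7831
  Σ                    946.9362     3,701.9474
P = 946.9362; Macaulay duration = 3,701.9474 / 946.9362 = 3.90939 half-year periods = 1.95470 years.
Modified duration = D_Mac / (1 + y) = 1.95470 / 1.02925 = 1.89915 years.

1.90 years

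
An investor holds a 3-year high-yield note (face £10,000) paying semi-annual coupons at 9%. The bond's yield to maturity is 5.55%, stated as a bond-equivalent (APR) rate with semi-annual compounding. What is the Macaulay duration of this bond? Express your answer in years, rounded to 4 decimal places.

2.7105 years

Periodic yield y = 0.02775. Discount each cash flow and weight by its period:
  t   CF        PV=CF/(1+0.02775)^t    t·PV
  1       450.00       437.8497       437.8497
  2       450.00       426.0274       852.0548
  3       450.00       414.5244     1,243.5731
  4       450.00       403.3319     1,613.3276
  5       450.00       392.4416     1,962.2082
  6    10,450.00     8,867.2995    53,203.7970
  Σ                 10,941.4745    59,312.8104
Price P = Σ PV = 10,941.4745.
Macaulay duration = Σ(t·PV) / P = 59,312.8104 / 10,941.4745 = 5.42092 half-year periods.
In years: 5.42092 / 2 = 2.71046 years.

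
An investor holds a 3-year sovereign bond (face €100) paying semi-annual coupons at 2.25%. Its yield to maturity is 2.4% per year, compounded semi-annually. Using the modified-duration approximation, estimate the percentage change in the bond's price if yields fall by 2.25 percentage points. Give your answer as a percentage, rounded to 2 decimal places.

Periodic yield y = 0.012. Modified duration first:
  t   CF        PV=CF/(1+0.012)^t    t·PV
  1        1.125         1.1117         1.1117
  2        1.125         1.0985         2.1970
  3        1.125         1.0855         3.2564
  4        1.125         1.0726         4.2903
  5        1.125         1.0599         5.2993
  6      101.125        94.1403       564.8416
  Σ                     99.5683       580.9963
P = 99.5683; D_Mac = 5.83515 half-year periods = 2.91758 yrs; D_mod = 2.91758/(1+0.012) = 2.88298 yrs.
ΔP/P ≈ -D_mod · Δy = -2.88298 × (-0.0225) = +0.064867 = +6.4867%.

+6.49%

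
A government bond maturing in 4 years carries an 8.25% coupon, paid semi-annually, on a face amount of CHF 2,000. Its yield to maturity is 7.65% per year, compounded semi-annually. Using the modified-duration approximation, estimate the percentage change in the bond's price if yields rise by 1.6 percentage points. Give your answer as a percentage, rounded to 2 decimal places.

Periodic yield y = 0.03825. Modified duration first:
  t   CF        PV=CF/(1+0.03825)^t    t·PV
  1        82.50        79.4606        79.4606
  2        82.50        76.5332       153.0665
  3        82.50        73.7137       221.1411
  4        82.50        70.9980       283.9920
  5        82.50        68.3824       341.9119
  6        82.50        65.8631       395.1787
  7        82.50        63.4367       444.0567
  8     2,082.50     1,542.3022    12,338.4180
  Σ                  2,040.6900    14,257.2255
P = 2,040.6900; D_Mac = 6.98647 half-year periods = 3.49324 yrs; D_mod = 3.49324/(1+0.03825) = 3.36454 yrs.
ΔP/P ≈ -D_mod · Δy = -3.36454 × (+0.016) = -0.053833 = -5.3833%.

-5.38%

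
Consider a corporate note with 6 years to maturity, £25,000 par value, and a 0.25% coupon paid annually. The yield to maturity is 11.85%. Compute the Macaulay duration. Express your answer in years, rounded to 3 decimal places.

Periodic yield y = 0.1185. Discount each cash flow and weight by its year:
  t   CF        PV=CF/(1+0.1185)^t    t·PV
  1        62.50        55.8784        55.8784
  2        62.50        49.9583        99.9167
  3        62.50        44.6655       133.9965
  4        62.50        39.9334       159.7335
  5        62.50        35.7026       178.5131
  6    25,062.50    12,799.9555    76,799.7329
  Σ                 13,026.0937    77,427.7711
Price P = Σ PV = 13,026.0937.
Macaulay duration = Σ(t·PV) / P = 77,427.7711 / 13,026.0937 = 5.94405 years.

5.944 years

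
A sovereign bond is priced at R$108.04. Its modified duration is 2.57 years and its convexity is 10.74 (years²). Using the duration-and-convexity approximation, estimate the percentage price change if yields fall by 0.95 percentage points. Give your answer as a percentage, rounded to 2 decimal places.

Duration effect: -D_mod·Δy = -2.57 × (-0.0095) = +0.024415
Convexity effect: ½·C·(Δy)² = 0.5 × 10.74 × (-0.0095)² = +0.0004846425
ΔP/P ≈ +0.024415 + 0.0004846425 = +0.0248996425
= +2.48996425%.

+2.49%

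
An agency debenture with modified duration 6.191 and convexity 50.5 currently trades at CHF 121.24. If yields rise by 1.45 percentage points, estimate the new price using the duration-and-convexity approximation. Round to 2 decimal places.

CHF 111.00

Duration effect: -D_mod·Δy = -6.191 × (+0.0145) = -0.0897695
Convexity effect: ½·C·(Δy)² = 0.5 × 50.5 × (0.0145)² = +0.0053088125
ΔP/P ≈ -0.0897695 + 0.0053088125 = -0.0844606875
New price ≈ 121.24 × (1 - 0.0844606875) = 110.9999862475.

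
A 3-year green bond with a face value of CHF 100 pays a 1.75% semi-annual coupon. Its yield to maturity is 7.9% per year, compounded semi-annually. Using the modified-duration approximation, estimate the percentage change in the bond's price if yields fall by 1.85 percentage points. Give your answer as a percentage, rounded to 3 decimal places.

+5.212%

Periodic yield y = 0.0395. Modified duration first:
  t   CF        PV=CF/(1+0.0395)^t    t·PV
  1        0.875         0.8418         0.8418
  2        0.875         0.8098         1.6195
  3        0.875         0.7790         2.3370
  4        0.875         0.7494         2.9976
  5        0.875         0.7209         3.6046
  6      100.875        79.9533       479.7200
  Σ                     83.8542       491.1204
P = 83.8542; D_Mac = 5.85684 half-year periods = 2.92842 yrs; D_mod = 2.92842/(1+0.0395) = 2.81714 yrs.
ΔP/P ≈ -D_mod · Δy = -2.81714 × (-0.0185) = +0.052117 = +5.2117%.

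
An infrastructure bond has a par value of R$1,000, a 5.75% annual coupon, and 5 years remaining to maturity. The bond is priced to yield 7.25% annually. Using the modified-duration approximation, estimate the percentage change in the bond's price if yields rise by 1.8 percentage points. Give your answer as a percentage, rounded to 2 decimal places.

-7.50%

Periodic yield y = 0.0725. Modified duration first:
  t   CF        PV=CF/(1+0.0725)^t    t·PV
  1        57.50        53.6131        53.6131
  2        57.50        49.9889        99.9777
  3        57.50        46.6097       139.8290
  4        57.50        43.4589       173.8356
  5     1,057.50       745.2361     3,726.1804
  Σ                    938.9065     4,193.4357
P = 938.9065; D_Mac = 4.46630 yrs; D_mod = 4.46630/(1+0.0725) = 4.16438 yrs.
ΔP/P ≈ -D_mod · Δy = -4.16438 × (+0.018) = -0.074959 = -7.4959%.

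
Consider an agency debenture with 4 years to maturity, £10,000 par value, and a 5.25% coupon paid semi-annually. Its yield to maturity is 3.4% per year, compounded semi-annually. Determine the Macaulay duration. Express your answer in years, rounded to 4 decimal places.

3.6729 years

Periodic yield y = 0.017. Discount each cash flow and weight by its period:
  t   CF        PV=CF/(1+0.017)^t    t·PV
  1       262.50       258.1121       258.1121
  2       262.50       253.7975       507.5951
  3       262.50       249.5551       748.6653
  4       262.50       245.3836       981.5343
  5       262.50       241.2818     1,206.4089
  6       262.50       237.2486     1,423.4914
  7       262.50       233.2828     1,632.9793
  8    10,262.50     8,967.7924    71,742.3393
  Σ                 10,686.4538    78,501.1257
Price P = Σ PV = 10,686.4538.
Macaulay duration = Σ(t·PV) / P = 78,501.1257 / 10,686.4538 = 7.34585 half-year periods.
In years: 7.34585 / 2 = 3.67293 years.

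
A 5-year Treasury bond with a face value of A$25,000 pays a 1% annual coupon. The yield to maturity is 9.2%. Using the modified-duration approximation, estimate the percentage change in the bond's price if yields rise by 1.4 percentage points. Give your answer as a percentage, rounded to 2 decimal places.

Periodic yield y = 0.092. Modified duration first:
  t   CF        PV=CF/(1+0.092)^t    t·PV
  1       250.00       228.9377       228.9377
  2       250.00       209.6499       419.2999
  3       250.00       191.9871       575.9614
  4       250.00       175.8124       703.2495
  5    25,250.00    16,261.0352    81,305.1761
  Σ                 17,067.4224    83,232.6246
P = 17,067.4224; D_Mac = 4.87670 yrs; D_mod = 4.87670/(1+0.092) = 4.46584 yrs.
ΔP/P ≈ -D_mod · Δy = -4.46584 × (+0.014) = -0.062522 = -6.2522%.

-6.25%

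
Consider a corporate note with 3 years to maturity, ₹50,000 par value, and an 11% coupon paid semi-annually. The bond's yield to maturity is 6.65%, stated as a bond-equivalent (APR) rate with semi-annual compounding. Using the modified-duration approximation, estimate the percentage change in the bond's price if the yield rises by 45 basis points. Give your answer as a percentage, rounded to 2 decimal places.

-1.16%

Periodic yield y = 0.03325. Modified duration first:
  t   CF        PV=CF/(1+0.03325)^t    t·PV
  1     2,750.00     2,661.5050     2,661.5050
  2     2,750.00     2,575.8577     5,151.7154
  3     2,750.00     2,492.9666     7,478.8997
  4     2,750.00     2,412.7429     9,650.9714
  5     2,750.00     2,335.1008    11,675.5038
  6    52,750.00    43,350.0877   260,100.5261
  Σ                 55,828.2605   296,719.1213
P = 55,828.2605; D_Mac = 5.31486 half-year periods = 2.65743 yrs; D_mod = 2.65743/(1+0.03325) = 2.57191 yrs.
ΔP/P ≈ -D_mod · Δy = -2.57191 × (+0.0045) = -0.011574 = -1.1574%.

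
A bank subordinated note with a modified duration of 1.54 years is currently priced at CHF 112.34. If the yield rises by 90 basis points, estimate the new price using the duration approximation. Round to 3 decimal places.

CHF 110.783

Duration approximation: ΔP/P ≈ -D_mod · Δy = -1.54 × (+0.009) = -0.013860.
New price ≈ 112.34 × (1 - 0.013860) = 110.7829676.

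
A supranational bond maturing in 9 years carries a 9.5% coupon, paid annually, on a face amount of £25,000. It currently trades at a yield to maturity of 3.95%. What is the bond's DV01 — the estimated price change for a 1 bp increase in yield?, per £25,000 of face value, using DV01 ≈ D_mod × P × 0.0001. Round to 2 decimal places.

Periodic yield y = 0.0395.
  t   CF        PV=CF/(1+0.0395)^t    t·PV
  1     2,375.00     2,284.7523     2,284.7523
  2     2,375.00     2,197.9339     4,395.8678
  3     2,375.00     2,114.4145     6,343.2436
  4     2,375.00     2,034.0688     8,136.2752
  5     2,375.00     1,956.7761     9,783.8807
  6     2,375.00     1,882.4205    11,294.5232
  7     2,375.00     1,810.8904    12,676.2326
  8     2,375.00     1,742.0783    13,936.6262
  9    27,375.00    19,316.7334   173,850.6002
  Σ                 35,340.0682   242,702.0017
P = 35,340.0682; D_Mac = 6.86762 yrs; D_mod = 6.60665 yrs.
DV01 ≈ 6.60665 × 35,340.0682 × 0.0001 = 23.347956.

£23.35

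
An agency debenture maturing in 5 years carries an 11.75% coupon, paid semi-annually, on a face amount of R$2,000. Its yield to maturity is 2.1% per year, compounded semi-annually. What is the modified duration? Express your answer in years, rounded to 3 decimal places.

Periodic yield y = 0.0105. First find Macaulay duration:
  t   CF        PV=CF/(1+0.0105)^t    t·PV
  1       117.50       116.2791       116.2791
  2       117.50       115.0708       230.1417
  3       117.50       113.8751       341.6254
  4       117.50       112.6919       450.7675
  5       117.50       111.5209       557.6045
  6       117.50       110.3621       662.1726
  7       117.50       109.2153       764.5074
  8       117.50       108.0805       864.6440
  9       117.50       106.9574       962.6170
  10    2,117.50     1,907.4811    19,074.8109
  Σ                  2,911.5343    24,025.1699
P = 2,911.5343; Macaulay duration = 24,025.1699 / 2,911.5343 = 8.25172 half-year periods = 4.12586 years.
Modified duration = D_Mac / (1 + y) = 4.12586 / 1.0105 = 4.08299 years.

4.083 years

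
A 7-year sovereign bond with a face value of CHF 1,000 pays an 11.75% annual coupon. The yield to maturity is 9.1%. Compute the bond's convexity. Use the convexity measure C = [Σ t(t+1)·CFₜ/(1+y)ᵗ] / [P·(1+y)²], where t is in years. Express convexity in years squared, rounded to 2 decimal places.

31.72

With y = 0.091:
  t   CF        PV=CF/(1+0.091)^t    t·PV        t(t+1)·PV
  1       117.50       107.6994       107.6994         215.3987
  2       117.50        98.7162       197.4324         592.2971
  3       117.50        90.4823       271.4469       1,085.7876
  4       117.50        82.9352       331.7408       1,658.7039
  5       117.50        76.0176       380.0880       2,280.5278
  6       117.50        69.6770       418.0619       2,926.4335
  7     1,117.50       607.3993     4,251.7950      34,014.3601
  Σ                  1,132.9269     5,958.2643      42,773.5086
P = 1,132.9269.
Convexity = Σ t(t+1)·PV / [P·(1+y)²] = 42,773.5086 / (1,132.9269 × 1.190281) = 31.71929.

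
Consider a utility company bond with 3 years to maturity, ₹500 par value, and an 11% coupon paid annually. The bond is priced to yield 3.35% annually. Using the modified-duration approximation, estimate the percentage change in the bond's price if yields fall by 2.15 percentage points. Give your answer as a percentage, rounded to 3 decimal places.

+5.700%

Periodic yield y = 0.0335. Modified duration first:
  t   CF        PV=CF/(1+0.0335)^t    t·PV
  1        55.00        53.2172        53.2172
  2        55.00        51.4922       102.9845
  3       555.00       502.7610     1,508.2829
  Σ                    607.4704     1,664.4845
P = 607.4704; D_Mac = 2.74003 yrs; D_mod = 2.74003/(1+0.0335) = 2.65121 yrs.
ΔP/P ≈ -D_mod · Δy = -2.65121 × (-0.0215) = +0.057001 = +5.7001%.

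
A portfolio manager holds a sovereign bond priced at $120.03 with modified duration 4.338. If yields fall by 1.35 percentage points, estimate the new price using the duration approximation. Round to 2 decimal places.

Duration approximation: ΔP/P ≈ -D_mod · Δy = -4.338 × (-0.0135) = +0.058563.
New price ≈ 120.03 × (1 + 0.058563) = 127.05931689.

$127.06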